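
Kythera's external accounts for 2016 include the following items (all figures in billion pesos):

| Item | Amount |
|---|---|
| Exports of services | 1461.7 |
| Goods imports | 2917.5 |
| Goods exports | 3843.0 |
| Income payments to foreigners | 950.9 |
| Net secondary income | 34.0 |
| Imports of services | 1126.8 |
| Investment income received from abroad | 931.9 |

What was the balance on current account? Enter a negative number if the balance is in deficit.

1275.4

Goods balance = 3843.0 - 2917.5 = 925.5
Services balance = 1461.7 - 1126.8 = 334.9
Trade balance (goods + services) = 925.5 + 334.9 = 1260.4
Net primary income = 931.9 - 950.9 = -19.0
Net secondary income = 34.0
Current account = 1260.4 + (-19.0) + 34.0 = 1275.4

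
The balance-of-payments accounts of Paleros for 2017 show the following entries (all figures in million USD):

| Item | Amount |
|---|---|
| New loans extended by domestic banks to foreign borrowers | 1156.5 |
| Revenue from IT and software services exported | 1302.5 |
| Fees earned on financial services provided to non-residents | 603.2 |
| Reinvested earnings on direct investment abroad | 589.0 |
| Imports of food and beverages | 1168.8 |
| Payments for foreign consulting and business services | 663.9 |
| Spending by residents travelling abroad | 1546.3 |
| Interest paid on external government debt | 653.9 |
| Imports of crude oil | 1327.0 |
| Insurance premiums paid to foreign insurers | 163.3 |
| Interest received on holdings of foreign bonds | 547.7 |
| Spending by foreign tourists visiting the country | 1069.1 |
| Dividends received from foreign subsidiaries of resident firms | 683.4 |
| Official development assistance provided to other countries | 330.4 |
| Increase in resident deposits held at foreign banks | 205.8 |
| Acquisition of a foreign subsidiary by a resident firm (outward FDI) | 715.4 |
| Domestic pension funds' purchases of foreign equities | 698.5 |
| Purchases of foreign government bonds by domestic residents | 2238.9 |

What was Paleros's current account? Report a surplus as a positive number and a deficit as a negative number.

Goods: -1327.0 - 1168.8 = -2495.8
Services: -663.9 + 1069.1 + 1302.5 + 603.2 - 1546.3 - 163.3 = 601.3
Primary income: 547.7 + 683.4 + 589.0 - 653.9 = 1166.2
Secondary income: -330.4
Current account = (-2495.8) + 601.3 + 1166.2 + (-330.4) = -1058.7
(Excluded from the current account — financial account: new loans extended by domestic banks to foreign borrowers 1156.5, increase in resident deposits held at foreign banks 205.8, acquisition of a foreign subsidiary by a resident firm (outward FDI) 715.4, domestic pension funds' purchases of foreign equities 698.5, purchases of foreign government bonds by domestic residents 2238.9.)

-1058.7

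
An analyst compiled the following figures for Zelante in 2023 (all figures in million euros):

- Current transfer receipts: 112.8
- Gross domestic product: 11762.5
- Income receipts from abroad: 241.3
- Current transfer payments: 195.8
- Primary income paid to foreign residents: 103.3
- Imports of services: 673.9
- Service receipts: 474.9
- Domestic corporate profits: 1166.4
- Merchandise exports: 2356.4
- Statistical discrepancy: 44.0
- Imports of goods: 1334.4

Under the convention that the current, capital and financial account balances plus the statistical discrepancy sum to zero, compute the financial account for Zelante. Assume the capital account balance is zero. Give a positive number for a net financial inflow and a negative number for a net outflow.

Goods balance = 2356.4 - 1334.4 = 1022.0
Services balance = 474.9 - 673.9 = -199.0
Trade balance (goods + services) = 1022.0 + (-199.0) = 823.0
Net primary income = 241.3 - 103.3 = 138.0
Net secondary income = 112.8 - 195.8 = -83.0
Current account = 823.0 + 138.0 + (-83.0) = 878.0
Financial account = -(878.0 + 44.0) = -922.0

-922.0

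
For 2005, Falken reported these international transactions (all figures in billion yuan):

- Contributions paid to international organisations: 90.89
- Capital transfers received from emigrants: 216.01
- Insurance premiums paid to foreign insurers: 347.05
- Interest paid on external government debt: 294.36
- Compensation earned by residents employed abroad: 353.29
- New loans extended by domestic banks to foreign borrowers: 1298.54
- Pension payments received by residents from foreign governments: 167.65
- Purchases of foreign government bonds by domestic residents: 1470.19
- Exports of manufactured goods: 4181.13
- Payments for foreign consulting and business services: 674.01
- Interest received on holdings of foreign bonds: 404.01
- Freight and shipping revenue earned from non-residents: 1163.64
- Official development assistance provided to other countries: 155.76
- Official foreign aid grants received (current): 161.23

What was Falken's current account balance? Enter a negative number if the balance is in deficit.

4868.88

Goods: 4181.13
Services: 1163.64 - 347.05 - 674.01 = 142.58
Primary income: -294.36 + 404.01 + 353.29 = 462.94
Secondary income: 161.23 - 155.76 - 90.89 + 167.65 = 82.23
Current account = 4181.13 + 142.58 + 462.94 + 82.23 = 4868.88
(Excluded from the current account — capital account: capital transfers received from emigrants 216.01; financial account: new loans extended by domestic banks to foreign borrowers 1298.54, purchases of foreign government bonds by domestic residents 1470.19.)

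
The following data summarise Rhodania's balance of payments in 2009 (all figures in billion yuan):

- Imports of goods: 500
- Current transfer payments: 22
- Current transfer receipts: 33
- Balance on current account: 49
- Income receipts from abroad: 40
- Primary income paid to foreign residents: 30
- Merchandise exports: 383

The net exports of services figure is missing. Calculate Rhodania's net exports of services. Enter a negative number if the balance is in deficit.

145

Current account = goods balance + services balance + net primary income + net secondary income
Sum of the known components = -96
Net exports of services = CA - (known components) = 49 - (-96) = 145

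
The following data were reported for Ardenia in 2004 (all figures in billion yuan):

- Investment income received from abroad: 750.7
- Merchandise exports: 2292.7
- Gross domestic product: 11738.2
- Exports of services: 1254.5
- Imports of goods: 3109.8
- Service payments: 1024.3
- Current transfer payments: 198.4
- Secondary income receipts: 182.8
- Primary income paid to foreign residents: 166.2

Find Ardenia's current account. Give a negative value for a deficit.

-18.0

Goods balance = 2292.7 - 3109.8 = -817.1
Services balance = 1254.5 - 1024.3 = 230.2
Trade balance (goods + services) = -817.1 + 230.2 = -586.9
Net primary income = 750.7 - 166.2 = 584.5
Net secondary income = 182.8 - 198.4 = -15.6
Current account = -586.9 + 584.5 + (-15.6) = -18.0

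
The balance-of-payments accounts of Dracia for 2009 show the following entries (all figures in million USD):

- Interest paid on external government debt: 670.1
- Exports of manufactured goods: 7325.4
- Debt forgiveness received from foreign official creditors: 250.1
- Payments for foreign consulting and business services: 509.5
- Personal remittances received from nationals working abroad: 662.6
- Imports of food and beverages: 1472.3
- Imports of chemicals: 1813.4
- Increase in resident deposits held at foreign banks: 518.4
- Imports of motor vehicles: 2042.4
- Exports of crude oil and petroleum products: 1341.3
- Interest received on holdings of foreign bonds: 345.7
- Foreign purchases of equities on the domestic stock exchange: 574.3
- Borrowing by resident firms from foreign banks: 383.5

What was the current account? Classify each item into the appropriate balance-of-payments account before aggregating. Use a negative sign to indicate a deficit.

Goods: 1341.3 + 7325.4 - 1472.3 - 1813.4 - 2042.4 = 3338.6
Services: -509.5
Primary income: 345.7 - 670.1 = -324.4
Secondary income: 662.6
Current account = 3338.6 + (-509.5) + (-324.4) + 662.6 = 3167.3
(Excluded from the current account — capital account: debt forgiveness received from foreign official creditors 250.1; financial account: increase in resident deposits held at foreign banks 518.4, foreign purchases of equities on the domestic stock exchange 574.3, borrowing by resident firms from foreign banks 383.5.)

3167.3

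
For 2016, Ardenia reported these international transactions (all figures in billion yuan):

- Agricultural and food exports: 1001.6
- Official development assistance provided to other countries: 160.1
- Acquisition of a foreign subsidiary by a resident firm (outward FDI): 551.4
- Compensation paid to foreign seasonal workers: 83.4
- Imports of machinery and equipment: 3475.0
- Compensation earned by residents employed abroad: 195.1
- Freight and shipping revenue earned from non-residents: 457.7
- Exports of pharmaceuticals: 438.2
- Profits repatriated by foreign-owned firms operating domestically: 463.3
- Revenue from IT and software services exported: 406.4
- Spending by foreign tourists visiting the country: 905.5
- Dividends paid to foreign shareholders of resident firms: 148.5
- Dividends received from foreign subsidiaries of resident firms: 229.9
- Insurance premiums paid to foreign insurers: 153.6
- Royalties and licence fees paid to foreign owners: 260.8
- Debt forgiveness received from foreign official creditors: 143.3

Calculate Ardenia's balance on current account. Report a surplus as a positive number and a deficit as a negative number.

Goods: 438.2 + 1001.6 - 3475.0 = -2035.2
Services: -153.6 + 406.4 + 905.5 + 457.7 - 260.8 = 1355.2
Primary income: 229.9 - 148.5 + 195.1 - 83.4 - 463.3 = -270.2
Secondary income: -160.1
Current account = (-2035.2) + 1355.2 + (-270.2) + (-160.1) = -1110.3
(Excluded from the current account — financial account: acquisition of a foreign subsidiary by a resident firm (outward FDI) 551.4; capital account: debt forgiveness received from foreign official creditors 143.3.)

-1110.3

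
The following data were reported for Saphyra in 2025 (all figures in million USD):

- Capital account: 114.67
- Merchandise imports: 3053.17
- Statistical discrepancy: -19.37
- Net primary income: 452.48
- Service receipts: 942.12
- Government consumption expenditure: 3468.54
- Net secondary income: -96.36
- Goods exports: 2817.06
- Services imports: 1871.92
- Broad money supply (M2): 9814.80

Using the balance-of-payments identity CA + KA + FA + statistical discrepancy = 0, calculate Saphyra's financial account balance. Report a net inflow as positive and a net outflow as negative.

714.49

Goods balance = 2817.06 - 3053.17 = -236.11
Services balance = 942.12 - 1871.92 = -929.80
Trade balance (goods + services) = -236.11 + (-929.80) = -1165.91
Net primary income = 452.48
Net secondary income = -96.36
Current account = -1165.91 + 452.48 + (-96.36) = -809.79
Financial account = -(-809.79 + 114.67 + (-19.37)) = 714.49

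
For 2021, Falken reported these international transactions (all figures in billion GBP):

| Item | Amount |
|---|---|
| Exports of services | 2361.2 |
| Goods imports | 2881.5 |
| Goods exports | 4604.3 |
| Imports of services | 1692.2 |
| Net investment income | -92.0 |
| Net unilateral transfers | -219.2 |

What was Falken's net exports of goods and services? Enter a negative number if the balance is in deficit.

2391.8

Goods balance = 4604.3 - 2881.5 = 1722.8
Services balance = 2361.2 - 1692.2 = 669.0
Trade balance (goods + services) = 1722.8 + 669.0 = 2391.8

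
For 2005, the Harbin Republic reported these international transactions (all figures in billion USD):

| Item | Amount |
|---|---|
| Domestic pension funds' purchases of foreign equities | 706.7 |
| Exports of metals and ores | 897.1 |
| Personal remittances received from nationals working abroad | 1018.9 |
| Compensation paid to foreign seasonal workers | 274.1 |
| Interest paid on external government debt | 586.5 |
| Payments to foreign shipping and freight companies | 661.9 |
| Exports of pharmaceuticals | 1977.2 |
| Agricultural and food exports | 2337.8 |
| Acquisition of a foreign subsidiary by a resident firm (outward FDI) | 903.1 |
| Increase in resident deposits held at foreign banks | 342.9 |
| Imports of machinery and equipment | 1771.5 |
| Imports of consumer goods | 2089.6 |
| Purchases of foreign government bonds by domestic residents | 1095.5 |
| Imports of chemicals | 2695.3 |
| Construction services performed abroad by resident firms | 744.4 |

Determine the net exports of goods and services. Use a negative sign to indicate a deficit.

Goods: -2695.3 + 1977.2 - 1771.5 + 2337.8 - 2089.6 + 897.1 = -1344.3
Services: -661.9 + 744.4 = 82.5
Trade balance = -1344.3 + 82.5 = -1261.8
(Excluded from the trade balance — financial account: domestic pension funds' purchases of foreign equities 706.7, acquisition of a foreign subsidiary by a resident firm (outward FDI) 903.1, increase in resident deposits held at foreign banks 342.9, purchases of foreign government bonds by domestic residents 1095.5; secondary income: personal remittances received from nationals working abroad 1018.9; primary income: compensation paid to foreign seasonal workers 274.1, interest paid on external government debt 586.5.)

-1261.8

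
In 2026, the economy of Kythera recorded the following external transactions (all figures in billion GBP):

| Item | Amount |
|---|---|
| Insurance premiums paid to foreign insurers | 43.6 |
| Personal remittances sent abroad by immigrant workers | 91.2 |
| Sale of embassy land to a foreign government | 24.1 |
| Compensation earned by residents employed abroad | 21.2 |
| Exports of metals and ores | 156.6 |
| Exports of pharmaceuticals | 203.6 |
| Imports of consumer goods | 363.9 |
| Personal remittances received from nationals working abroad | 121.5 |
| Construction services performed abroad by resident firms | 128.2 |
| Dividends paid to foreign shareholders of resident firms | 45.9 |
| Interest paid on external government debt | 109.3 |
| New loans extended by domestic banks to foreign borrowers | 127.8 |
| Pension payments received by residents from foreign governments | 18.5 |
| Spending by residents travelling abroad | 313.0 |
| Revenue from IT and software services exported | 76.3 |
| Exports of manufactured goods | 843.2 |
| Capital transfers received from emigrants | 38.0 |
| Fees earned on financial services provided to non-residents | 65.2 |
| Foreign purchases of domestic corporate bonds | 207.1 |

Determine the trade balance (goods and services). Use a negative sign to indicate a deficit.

Goods: 156.6 - 363.9 + 203.6 + 843.2 = 839.5
Services: -313.0 + 128.2 + 76.3 + 65.2 - 43.6 = -86.9
Trade balance = 839.5 + (-86.9) = 752.6
(Excluded from the trade balance — secondary income: personal remittances sent abroad by immigrant workers 91.2, personal remittances received from nationals working abroad 121.5, pension payments received by residents from foreign governments 18.5; capital account: sale of embassy land to a foreign government 24.1, capital transfers received from emigrants 38.0; primary income: compensation earned by residents employed abroad 21.2, dividends paid to foreign shareholders of resident firms 45.9, interest paid on external government debt 109.3; financial account: new loans extended by domestic banks to foreign borrowers 127.8, foreign purchases of domestic corporate bonds 207.1.)

752.6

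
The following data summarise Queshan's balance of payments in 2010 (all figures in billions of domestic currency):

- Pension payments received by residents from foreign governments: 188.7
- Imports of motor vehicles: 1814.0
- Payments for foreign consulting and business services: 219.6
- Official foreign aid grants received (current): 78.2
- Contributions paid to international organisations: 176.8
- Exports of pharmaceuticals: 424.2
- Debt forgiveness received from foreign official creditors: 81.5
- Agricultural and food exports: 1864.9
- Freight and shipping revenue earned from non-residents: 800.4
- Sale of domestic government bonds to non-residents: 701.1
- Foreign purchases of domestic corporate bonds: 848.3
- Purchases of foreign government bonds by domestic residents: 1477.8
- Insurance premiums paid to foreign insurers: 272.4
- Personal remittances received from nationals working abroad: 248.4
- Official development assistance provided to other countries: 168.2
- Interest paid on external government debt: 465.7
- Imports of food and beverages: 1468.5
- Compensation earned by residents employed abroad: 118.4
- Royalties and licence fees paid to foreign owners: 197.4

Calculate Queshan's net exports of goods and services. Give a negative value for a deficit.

-882.4

Goods: 1864.9 - 1814.0 - 1468.5 + 424.2 = -993.4
Services: 800.4 - 197.4 - 219.6 - 272.4 = 111.0
Trade balance = -993.4 + 111.0 = -882.4
(Excluded from the trade balance — secondary income: pension payments received by residents from foreign governments 188.7, official foreign aid grants received (current) 78.2, contributions paid to international organisations 176.8, personal remittances received from nationals working abroad 248.4, official development assistance provided to other countries 168.2; capital account: debt forgiveness received from foreign official creditors 81.5; financial account: sale of domestic government bonds to non-residents 701.1, foreign purchases of domestic corporate bonds 848.3, purchases of foreign government bonds by domestic residents 1477.8; primary income: interest paid on external government debt 465.7, compensation earned by residents employed abroad 118.4.)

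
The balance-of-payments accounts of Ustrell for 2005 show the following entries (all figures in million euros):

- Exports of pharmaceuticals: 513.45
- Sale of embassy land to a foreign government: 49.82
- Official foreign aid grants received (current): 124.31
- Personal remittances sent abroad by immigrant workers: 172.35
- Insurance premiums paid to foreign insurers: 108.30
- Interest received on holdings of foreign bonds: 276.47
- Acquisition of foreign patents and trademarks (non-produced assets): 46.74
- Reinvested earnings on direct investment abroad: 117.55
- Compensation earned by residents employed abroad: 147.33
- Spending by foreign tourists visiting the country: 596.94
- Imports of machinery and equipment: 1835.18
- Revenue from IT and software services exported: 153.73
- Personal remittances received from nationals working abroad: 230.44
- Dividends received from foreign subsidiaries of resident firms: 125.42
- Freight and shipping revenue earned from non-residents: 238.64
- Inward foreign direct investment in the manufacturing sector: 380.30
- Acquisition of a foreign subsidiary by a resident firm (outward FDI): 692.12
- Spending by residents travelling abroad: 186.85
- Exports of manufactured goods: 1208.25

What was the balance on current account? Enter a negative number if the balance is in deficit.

1429.85

Goods: 513.45 + 1208.25 - 1835.18 = -113.48
Services: 153.73 - 108.30 + 238.64 + 596.94 - 186.85 = 694.16
Primary income: 147.33 + 125.42 + 276.47 + 117.55 = 666.77
Secondary income: 230.44 - 172.35 + 124.31 = 182.40
Current account = (-113.48) + 694.16 + 666.77 + 182.40 = 1429.85
(Excluded from the current account — capital account: sale of embassy land to a foreign government 49.82, acquisition of foreign patents and trademarks (non-produced assets) 46.74; financial account: inward foreign direct investment in the manufacturing sector 380.30, acquisition of a foreign subsidiary by a resident firm (outward FDI) 692.12.)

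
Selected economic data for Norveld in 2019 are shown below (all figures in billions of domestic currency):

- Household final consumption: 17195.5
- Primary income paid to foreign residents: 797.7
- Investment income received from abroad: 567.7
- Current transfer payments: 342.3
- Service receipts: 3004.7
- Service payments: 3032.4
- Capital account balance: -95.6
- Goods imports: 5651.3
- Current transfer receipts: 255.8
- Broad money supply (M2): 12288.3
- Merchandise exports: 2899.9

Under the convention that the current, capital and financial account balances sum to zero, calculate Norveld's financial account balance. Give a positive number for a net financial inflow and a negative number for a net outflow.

3191.2

Goods balance = 2899.9 - 5651.3 = -2751.4
Services balance = 3004.7 - 3032.4 = -27.7
Trade balance (goods + services) = -2751.4 + (-27.7) = -2779.1
Net primary income = 567.7 - 797.7 = -230.0
Net secondary income = 255.8 - 342.3 = -86.5
Current account = -2779.1 + (-230.0) + (-86.5) = -3095.6
Financial account = -(-3095.6 + (-95.6)) = 3191.2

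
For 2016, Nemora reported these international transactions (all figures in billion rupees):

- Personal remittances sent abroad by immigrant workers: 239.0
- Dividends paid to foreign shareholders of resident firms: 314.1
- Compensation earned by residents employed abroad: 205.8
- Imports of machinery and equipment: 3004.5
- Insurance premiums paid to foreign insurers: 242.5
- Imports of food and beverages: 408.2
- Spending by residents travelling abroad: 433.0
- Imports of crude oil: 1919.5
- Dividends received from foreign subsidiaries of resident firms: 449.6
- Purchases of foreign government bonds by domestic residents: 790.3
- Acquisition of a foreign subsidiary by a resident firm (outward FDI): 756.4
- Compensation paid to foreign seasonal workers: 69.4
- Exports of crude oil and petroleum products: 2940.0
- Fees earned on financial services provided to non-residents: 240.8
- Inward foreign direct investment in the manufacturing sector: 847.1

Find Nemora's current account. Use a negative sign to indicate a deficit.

-2794.0

Goods: 2940.0 - 1919.5 - 408.2 - 3004.5 = -2392.2
Services: 240.8 - 433.0 - 242.5 = -434.7
Primary income: 205.8 - 314.1 - 69.4 + 449.6 = 271.9
Secondary income: -239.0
Current account = (-2392.2) + (-434.7) + 271.9 + (-239.0) = -2794.0
(Excluded from the current account — financial account: purchases of foreign government bonds by domestic residents 790.3, acquisition of a foreign subsidiary by a resident firm (outward FDI) 756.4, inward foreign direct investment in the manufacturing sector 847.1.)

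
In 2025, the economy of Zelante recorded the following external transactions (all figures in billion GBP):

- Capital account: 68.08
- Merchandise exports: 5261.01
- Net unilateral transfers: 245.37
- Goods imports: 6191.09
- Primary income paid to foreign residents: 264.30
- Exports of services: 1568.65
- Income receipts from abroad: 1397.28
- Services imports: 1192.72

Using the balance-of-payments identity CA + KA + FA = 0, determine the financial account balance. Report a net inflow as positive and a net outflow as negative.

-892.28

Goods balance = 5261.01 - 6191.09 = -930.08
Services balance = 1568.65 - 1192.72 = 375.93
Trade balance (goods + services) = -930.08 + 375.93 = -554.15
Net primary income = 1397.28 - 264.30 = 1132.98
Net secondary income = 245.37
Current account = -554.15 + 1132.98 + 245.37 = 824.20
Financial account = -(824.20 + 68.08) = -892.28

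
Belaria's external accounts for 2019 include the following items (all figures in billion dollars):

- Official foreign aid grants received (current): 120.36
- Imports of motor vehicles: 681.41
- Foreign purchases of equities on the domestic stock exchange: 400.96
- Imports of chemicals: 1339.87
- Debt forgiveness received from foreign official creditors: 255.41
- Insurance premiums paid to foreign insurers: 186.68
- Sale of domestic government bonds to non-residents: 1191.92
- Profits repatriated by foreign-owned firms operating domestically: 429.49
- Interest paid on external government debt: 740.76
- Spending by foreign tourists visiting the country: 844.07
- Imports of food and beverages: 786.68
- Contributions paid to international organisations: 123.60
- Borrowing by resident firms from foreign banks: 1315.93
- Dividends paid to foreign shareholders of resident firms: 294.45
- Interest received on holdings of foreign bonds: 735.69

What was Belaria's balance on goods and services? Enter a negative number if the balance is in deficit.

-2150.57

Goods: -1339.87 - 786.68 - 681.41 = -2807.96
Services: 844.07 - 186.68 = 657.39
Trade balance = -2807.96 + 657.39 = -2150.57
(Excluded from the trade balance — secondary income: official foreign aid grants received (current) 120.36, contributions paid to international organisations 123.60; financial account: foreign purchases of equities on the domestic stock exchange 400.96, sale of domestic government bonds to non-residents 1191.92, borrowing by resident firms from foreign banks 1315.93; capital account: debt forgiveness received from foreign official creditors 255.41; primary income: profits repatriated by foreign-owned firms operating domestically 429.49, interest paid on external government debt 740.76, dividends paid to foreign shareholders of resident firms 294.45, interest received on holdings of foreign bonds 735.69.)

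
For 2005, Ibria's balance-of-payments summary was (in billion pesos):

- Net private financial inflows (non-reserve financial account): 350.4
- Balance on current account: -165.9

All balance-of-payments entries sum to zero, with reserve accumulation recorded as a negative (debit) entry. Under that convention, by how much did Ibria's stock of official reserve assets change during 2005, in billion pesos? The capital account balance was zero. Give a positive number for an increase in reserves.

Official reserve transactions balance = -((-165.9) + 350.4) = -184.5
An accumulation of reserves is recorded as a debit (negative entry), so the change in the stock of reserves is the negative of that balance.
Change in official reserves = -(-184.5) = 184.5

184.5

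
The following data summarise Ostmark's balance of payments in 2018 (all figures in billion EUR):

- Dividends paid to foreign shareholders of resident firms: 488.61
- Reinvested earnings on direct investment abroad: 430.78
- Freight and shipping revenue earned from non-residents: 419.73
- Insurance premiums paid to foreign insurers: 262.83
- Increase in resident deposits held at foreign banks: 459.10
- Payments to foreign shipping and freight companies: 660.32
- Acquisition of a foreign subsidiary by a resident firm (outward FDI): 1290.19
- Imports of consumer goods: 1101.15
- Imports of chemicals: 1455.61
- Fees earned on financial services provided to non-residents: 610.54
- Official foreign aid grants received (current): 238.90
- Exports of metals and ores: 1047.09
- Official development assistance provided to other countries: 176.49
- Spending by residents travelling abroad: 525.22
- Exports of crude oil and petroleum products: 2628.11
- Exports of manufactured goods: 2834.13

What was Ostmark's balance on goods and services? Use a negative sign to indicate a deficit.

Goods: -1101.15 + 2834.13 - 1455.61 + 1047.09 + 2628.11 = 3952.57
Services: -525.22 + 419.73 - 262.83 + 610.54 - 660.32 = -418.10
Trade balance = 3952.57 + (-418.10) = 3534.47
(Excluded from the trade balance — primary income: dividends paid to foreign shareholders of resident firms 488.61, reinvested earnings on direct investment abroad 430.78; financial account: increase in resident deposits held at foreign banks 459.10, acquisition of a foreign subsidiary by a resident firm (outward FDI) 1290.19; secondary income: official foreign aid grants received (current) 238.90, official development assistance provided to other countries 176.49.)

3534.47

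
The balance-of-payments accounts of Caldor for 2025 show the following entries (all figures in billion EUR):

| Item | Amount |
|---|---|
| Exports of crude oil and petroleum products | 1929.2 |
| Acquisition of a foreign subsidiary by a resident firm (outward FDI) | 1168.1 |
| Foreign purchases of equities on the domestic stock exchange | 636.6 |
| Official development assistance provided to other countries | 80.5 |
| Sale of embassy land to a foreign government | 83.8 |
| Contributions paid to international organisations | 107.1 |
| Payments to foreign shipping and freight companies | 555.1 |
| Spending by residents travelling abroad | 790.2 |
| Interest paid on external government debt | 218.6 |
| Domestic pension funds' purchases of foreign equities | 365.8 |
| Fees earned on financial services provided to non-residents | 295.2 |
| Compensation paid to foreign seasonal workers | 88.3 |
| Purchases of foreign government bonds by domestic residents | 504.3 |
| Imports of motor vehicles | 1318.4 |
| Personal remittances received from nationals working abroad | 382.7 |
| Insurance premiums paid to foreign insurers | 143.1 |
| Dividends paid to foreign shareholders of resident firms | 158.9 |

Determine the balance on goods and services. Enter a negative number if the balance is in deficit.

-582.4

Goods: -1318.4 + 1929.2 = 610.8
Services: -790.2 - 555.1 + 295.2 - 143.1 = -1193.2
Trade balance = 610.8 + (-1193.2) = -582.4
(Excluded from the trade balance — financial account: acquisition of a foreign subsidiary by a resident firm (outward FDI) 1168.1, foreign purchases of equities on the domestic stock exchange 636.6, domestic pension funds' purchases of foreign equities 365.8, purchases of foreign government bonds by domestic residents 504.3; secondary income: official development assistance provided to other countries 80.5, contributions paid to international organisations 107.1, personal remittances received from nationals working abroad 382.7; capital account: sale of embassy land to a foreign government 83.8; primary income: interest paid on external government debt 218.6, compensation paid to foreign seasonal workers 88.3, dividends paid to foreign shareholders of resident firms 158.9.)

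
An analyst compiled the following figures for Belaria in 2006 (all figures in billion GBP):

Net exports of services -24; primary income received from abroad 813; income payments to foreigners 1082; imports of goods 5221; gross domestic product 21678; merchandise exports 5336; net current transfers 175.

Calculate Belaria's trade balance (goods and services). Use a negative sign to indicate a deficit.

Goods balance = 5336 - 5221 = 115
Services balance = -24
Trade balance (goods + services) = 115 + (-24) = 91

91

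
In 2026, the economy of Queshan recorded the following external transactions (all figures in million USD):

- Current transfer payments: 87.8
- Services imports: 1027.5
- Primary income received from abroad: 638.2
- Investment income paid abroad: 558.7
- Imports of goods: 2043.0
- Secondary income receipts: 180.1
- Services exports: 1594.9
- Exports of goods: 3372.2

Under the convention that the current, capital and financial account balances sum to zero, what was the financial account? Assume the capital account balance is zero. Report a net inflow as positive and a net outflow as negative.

Goods balance = 3372.2 - 2043.0 = 1329.2
Services balance = 1594.9 - 1027.5 = 567.4
Trade balance (goods + services) = 1329.2 + 567.4 = 1896.6
Net primary income = 638.2 - 558.7 = 79.5
Net secondary income = 180.1 - 87.8 = 92.3
Current account = 1896.6 + 79.5 + 92.3 = 2068.4
Financial account = -(2068.4) = -2068.4

-2068.4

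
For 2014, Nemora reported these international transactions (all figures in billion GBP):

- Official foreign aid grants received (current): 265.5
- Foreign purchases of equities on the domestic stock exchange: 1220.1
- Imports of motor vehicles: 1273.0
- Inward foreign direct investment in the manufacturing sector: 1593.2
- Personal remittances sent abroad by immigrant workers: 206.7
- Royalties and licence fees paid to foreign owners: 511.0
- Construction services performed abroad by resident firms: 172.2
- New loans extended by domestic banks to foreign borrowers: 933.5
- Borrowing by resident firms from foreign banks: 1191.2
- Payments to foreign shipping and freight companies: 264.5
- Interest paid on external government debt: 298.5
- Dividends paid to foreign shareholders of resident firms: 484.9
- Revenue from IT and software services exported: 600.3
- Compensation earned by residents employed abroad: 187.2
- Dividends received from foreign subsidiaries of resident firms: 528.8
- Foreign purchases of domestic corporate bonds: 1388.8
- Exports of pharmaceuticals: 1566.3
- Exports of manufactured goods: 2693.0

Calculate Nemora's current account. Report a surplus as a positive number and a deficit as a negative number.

2974.7

Goods: -1273.0 + 1566.3 + 2693.0 = 2986.3
Services: 600.3 + 172.2 - 264.5 - 511.0 = -3.0
Primary income: 528.8 - 484.9 - 298.5 + 187.2 = -67.4
Secondary income: 265.5 - 206.7 = 58.8
Current account = 2986.3 + (-3.0) + (-67.4) + 58.8 = 2974.7
(Excluded from the current account — financial account: foreign purchases of equities on the domestic stock exchange 1220.1, inward foreign direct investment in the manufacturing sector 1593.2, new loans extended by domestic banks to foreign borrowers 933.5, borrowing by resident firms from foreign banks 1191.2, foreign purchases of domestic corporate bonds 1388.8.)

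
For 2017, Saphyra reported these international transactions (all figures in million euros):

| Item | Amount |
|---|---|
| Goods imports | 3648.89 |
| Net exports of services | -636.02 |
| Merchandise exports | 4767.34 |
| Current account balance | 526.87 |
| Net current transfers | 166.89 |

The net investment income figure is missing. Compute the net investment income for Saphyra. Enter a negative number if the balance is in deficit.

Current account = goods balance + services balance + net primary income + net secondary income
Sum of the known components = 649.32
Net investment income = CA - (known components) = 526.87 - 649.32 = -122.45

-122.45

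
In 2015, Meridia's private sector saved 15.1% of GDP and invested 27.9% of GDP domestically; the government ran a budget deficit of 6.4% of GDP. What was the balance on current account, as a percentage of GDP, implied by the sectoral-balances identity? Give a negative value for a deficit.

By the sectoral-balances identity, CA = (S_private - I) + (T - G).
Private balance = 15.1 - 27.9 = -12.8
Government balance (T - G) = -6.4
CA = -12.8 + (-6.4) = -19.2

-19.2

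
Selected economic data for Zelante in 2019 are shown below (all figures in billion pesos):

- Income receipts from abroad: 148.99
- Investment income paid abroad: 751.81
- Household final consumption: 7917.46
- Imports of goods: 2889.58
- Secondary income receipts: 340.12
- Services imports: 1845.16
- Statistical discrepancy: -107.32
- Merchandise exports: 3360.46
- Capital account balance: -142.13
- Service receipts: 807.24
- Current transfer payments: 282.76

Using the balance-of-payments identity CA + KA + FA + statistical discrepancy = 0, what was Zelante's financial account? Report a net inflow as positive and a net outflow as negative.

Goods balance = 3360.46 - 2889.58 = 470.88
Services balance = 807.24 - 1845.16 = -1037.92
Trade balance (goods + services) = 470.88 + (-1037.92) = -567.04
Net primary income = 148.99 - 751.81 = -602.82
Net secondary income = 340.12 - 282.76 = 57.36
Current account = -567.04 + (-602.82) + 57.36 = -1112.50
Financial account = -(-1112.50 + (-142.13) + (-107.32)) = 1361.95

1361.95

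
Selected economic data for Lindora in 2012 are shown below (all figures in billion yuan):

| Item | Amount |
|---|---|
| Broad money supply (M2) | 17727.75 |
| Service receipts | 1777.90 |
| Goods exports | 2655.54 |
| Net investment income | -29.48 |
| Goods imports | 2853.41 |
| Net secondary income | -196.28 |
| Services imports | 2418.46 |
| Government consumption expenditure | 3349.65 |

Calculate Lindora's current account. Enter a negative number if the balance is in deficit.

Goods balance = 2655.54 - 2853.41 = -197.87
Services balance = 1777.90 - 2418.46 = -640.56
Trade balance (goods + services) = -197.87 + (-640.56) = -838.43
Net primary income = -29.48
Net secondary income = -196.28
Current account = -838.43 + (-29.48) + (-196.28) = -1064.19

-1064.19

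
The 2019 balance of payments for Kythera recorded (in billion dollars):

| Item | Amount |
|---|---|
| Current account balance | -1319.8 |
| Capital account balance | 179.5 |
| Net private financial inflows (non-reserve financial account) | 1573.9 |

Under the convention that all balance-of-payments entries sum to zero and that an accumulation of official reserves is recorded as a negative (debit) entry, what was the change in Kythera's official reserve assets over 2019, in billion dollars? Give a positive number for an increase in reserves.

433.6

Official reserve transactions balance = -((-1319.8) + 179.5 + 1573.9) = -433.6
An accumulation of reserves is recorded as a debit (negative entry), so the change in the stock of reserves is the negative of that balance.
Change in official reserves = -(-433.6) = 433.6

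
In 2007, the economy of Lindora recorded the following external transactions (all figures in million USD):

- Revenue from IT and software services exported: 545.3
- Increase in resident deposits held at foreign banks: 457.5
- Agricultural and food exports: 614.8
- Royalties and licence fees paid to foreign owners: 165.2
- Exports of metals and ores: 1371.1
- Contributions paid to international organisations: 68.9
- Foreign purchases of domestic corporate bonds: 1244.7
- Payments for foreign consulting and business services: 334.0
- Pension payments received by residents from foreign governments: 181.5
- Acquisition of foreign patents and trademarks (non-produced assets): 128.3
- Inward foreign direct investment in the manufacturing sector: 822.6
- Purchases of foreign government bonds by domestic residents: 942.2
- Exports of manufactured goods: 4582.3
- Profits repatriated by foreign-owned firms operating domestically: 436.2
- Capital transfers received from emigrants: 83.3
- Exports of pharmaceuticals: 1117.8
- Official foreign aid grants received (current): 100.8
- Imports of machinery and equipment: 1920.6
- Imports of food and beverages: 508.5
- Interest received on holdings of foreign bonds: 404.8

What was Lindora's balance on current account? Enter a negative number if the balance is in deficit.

5485.0

Goods: -1920.6 - 508.5 + 1117.8 + 1371.1 + 614.8 + 4582.3 = 5256.9
Services: -334.0 + 545.3 - 165.2 = 46.1
Primary income: 404.8 - 436.2 = -31.4
Secondary income: 100.8 - 68.9 + 181.5 = 213.4
Current account = 5256.9 + 46.1 + (-31.4) + 213.4 = 5485.0
(Excluded from the current account — financial account: increase in resident deposits held at foreign banks 457.5, foreign purchases of domestic corporate bonds 1244.7, inward foreign direct investment in the manufacturing sector 822.6, purchases of foreign government bonds by domestic residents 942.2; capital account: acquisition of foreign patents and trademarks (non-produced assets) 128.3, capital transfers received from emigrants 83.3.)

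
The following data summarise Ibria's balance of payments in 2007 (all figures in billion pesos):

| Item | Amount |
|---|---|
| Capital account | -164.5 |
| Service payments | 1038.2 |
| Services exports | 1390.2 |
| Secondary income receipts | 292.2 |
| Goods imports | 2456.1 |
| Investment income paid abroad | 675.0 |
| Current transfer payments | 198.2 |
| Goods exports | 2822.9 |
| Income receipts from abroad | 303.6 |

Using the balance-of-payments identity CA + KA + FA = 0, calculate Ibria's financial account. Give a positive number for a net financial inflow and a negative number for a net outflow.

-276.9

Goods balance = 2822.9 - 2456.1 = 366.8
Services balance = 1390.2 - 1038.2 = 352.0
Trade balance (goods + services) = 366.8 + 352.0 = 718.8
Net primary income = 303.6 - 675.0 = -371.4
Net secondary income = 292.2 - 198.2 = 94.0
Current account = 718.8 + (-371.4) + 94.0 = 441.4
Financial account = -(441.4 + (-164.5)) = -276.9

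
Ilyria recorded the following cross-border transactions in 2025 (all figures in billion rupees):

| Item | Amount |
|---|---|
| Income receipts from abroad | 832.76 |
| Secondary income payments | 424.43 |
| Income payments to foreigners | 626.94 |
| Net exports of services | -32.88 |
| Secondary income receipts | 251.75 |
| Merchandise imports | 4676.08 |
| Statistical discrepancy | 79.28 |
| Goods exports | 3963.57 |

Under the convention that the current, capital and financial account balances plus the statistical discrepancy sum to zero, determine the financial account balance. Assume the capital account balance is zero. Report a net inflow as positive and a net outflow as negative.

Goods balance = 3963.57 - 4676.08 = -712.51
Services balance = -32.88
Trade balance (goods + services) = -712.51 + (-32.88) = -745.39
Net primary income = 832.76 - 626.94 = 205.82
Net secondary income = 251.75 - 424.43 = -172.68
Current account = -745.39 + 205.82 + (-172.68) = -712.25
Financial account = -(-712.25 + 79.28) = 632.97

632.97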